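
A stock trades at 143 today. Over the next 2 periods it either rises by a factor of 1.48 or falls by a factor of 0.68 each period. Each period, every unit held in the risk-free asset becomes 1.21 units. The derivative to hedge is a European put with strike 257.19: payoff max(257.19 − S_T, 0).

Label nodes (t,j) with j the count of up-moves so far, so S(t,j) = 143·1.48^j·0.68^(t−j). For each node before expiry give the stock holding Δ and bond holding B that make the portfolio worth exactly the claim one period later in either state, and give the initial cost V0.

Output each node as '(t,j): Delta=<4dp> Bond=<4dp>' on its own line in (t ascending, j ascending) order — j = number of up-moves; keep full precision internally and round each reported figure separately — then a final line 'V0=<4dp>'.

(0,0): Delta=-0.7318 Bond=154.1111
(1,0): Delta=-1.0000 Bond=212.5537
(1,1): Delta=-0.6690 Bond=173.1887
V0=49.4630

Since d<R<u, set p* = (R−d)/(u−d) = 0.6625; price each node as the discounted p*-expectation of its children.
Terminal values V(2,·): V(2,0)=191.0668, V(2,1)=113.2748, V(2,2)=0.0000
  t=1,j=0: stock 97.2400 → up 143.9152 (V=113.2748), down 66.1232 (V=191.0668). Price 115.3137; hedge Δ=-1.0000, bond B=212.5537.
  t=1,j=1: stock 211.6400 → up 313.2272 (V=0.0000), down 143.9152 (V=113.2748). Price 31.5952; hedge Δ=-0.6690, bond B=173.1887.
  t=0,j=0: stock 143.0000 → up 211.6400 (V=31.5952), down 97.2400 (V=115.3137). Price 49.4630; hedge Δ=-0.7318, bond B=154.1111.
Self-financing check: at every node Δ·S+B equals the discounted successor values.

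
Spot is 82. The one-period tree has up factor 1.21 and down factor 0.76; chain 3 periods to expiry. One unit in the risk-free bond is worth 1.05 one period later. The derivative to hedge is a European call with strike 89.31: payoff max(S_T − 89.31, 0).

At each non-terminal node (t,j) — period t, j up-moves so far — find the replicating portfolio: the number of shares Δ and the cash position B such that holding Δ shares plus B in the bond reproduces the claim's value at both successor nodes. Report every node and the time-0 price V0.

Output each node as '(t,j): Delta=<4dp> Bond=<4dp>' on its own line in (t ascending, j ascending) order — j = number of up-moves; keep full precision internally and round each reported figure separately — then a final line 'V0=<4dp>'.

Under the risk-neutral measure, an up-move has probability p* = (R−d)/(u−d) = 0.6444 and values discount at R = 1.05.
Terminal values V(3,·): V(3,0)=0.0000, V(3,1)=0.0000, V(3,2)=1.9327, V(3,3)=55.9580
(2,0): S=47.3632. Δ = (V_up−V_dn)/(S_up−S_dn) = (0.0000−0.0000)/(57.3095−35.9960) = 0.0000. V = [p*·0.0000 + (1−p*)·0.0000]/1.05 = 0.0000. B = V − Δ·S = 0.0000.
(2,1): S=75.4072. Δ = (V_up−V_dn)/(S_up−S_dn) = (1.9327−0.0000)/(91.2427−57.3095) = 0.0570. V = [p*·1.9327 + (1−p*)·0.0000]/1.05 = 1.1862. B = V − Δ·S = -3.1087.
(2,2): S=120.0562. Δ = (V_up−V_dn)/(S_up−S_dn) = (55.9580−1.9327)/(145.2680−91.2427) = 1.0000. V = [p*·55.9580 + (1−p*)·1.9327]/1.05 = 34.9991. B = V − Δ·S = -85.0571.
(1,0): S=62.3200. Δ = (V_up−V_dn)/(S_up−S_dn) = (1.1862−0.0000)/(75.4072−47.3632) = 0.0423. V = [p*·1.1862 + (1−p*)·0.0000]/1.05 = 0.7280. B = V − Δ·S = -1.9080.
(1,1): S=99.2200. Δ = (V_up−V_dn)/(S_up−S_dn) = (34.9991−1.1862)/(120.0562−75.4072) = 0.7573. V = [p*·34.9991 + (1−p*)·1.1862]/1.05 = 21.8826. B = V − Δ·S = -53.2571.
(0,0): S=82.0000. Δ = (V_up−V_dn)/(S_up−S_dn) = (21.8826−0.7280)/(99.2200−62.3200) = 0.5733. V = [p*·21.8826 + (1−p*)·0.7280]/1.05 = 13.6771. B = V − Δ·S = -33.3330.
Each (Δ,B) replicates both successor values, so the strategy is self-financing and V0 is arbitrage-free.

(0,0): Delta=0.5733 Bond=-33.3330
(1,0): Delta=0.0423 Bond=-1.9080
(1,1): Delta=0.7573 Bond=-53.2571
(2,0): Delta=0.0000 Bond=0.0000
(2,1): Delta=0.0570 Bond=-3.1087
(2,2): Delta=1.0000 Bond=-85.0571
V0=13.6771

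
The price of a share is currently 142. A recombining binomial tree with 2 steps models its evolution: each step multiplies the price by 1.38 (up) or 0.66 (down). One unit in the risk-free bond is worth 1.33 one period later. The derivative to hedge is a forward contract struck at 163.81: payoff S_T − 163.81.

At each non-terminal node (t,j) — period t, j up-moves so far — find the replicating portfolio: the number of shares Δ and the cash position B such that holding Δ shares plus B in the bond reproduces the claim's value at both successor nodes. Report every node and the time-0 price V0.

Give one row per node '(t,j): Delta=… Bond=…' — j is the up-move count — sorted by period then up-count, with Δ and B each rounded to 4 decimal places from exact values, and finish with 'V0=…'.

(0,0): Delta=1.0000 Bond=-92.6056
(1,0): Delta=1.0000 Bond=-123.1654
(1,1): Delta=1.0000 Bond=-123.1654
V0=49.3944

No-arbitrage ⇒ martingale measure with p* = (R−d)/(u−d) = 0.9306.
Payoff layer (t=2): V(2,0)=-101.9548, V(2,1)=-34.4764, V(2,2)=106.6148
(1,0): S=93.7200. Δ = (V_up−V_dn)/(S_up−S_dn) = (-34.4764−-101.9548)/(129.3336−61.8552) = 1.0000. V = [p*·-34.4764 + (1−p*)·-101.9548]/1.33 = -29.4454. B = V − Δ·S = -123.1654.
(1,1): S=195.9600. Δ = (V_up−V_dn)/(S_up−S_dn) = (106.6148−-34.4764)/(270.4248−129.3336) = 1.0000. V = [p*·106.6148 + (1−p*)·-34.4764]/1.33 = 72.7946. B = V − Δ·S = -123.1654.
(0,0): S=142.0000. Δ = (V_up−V_dn)/(S_up−S_dn) = (72.7946−-29.4454)/(195.9600−93.7200) = 1.0000. V = [p*·72.7946 + (1−p*)·-29.4454]/1.33 = 49.3944. B = V − Δ·S = -92.6056.
Check: Δ(0,0)·S0 + B(0,0) = 49.3944 = V0.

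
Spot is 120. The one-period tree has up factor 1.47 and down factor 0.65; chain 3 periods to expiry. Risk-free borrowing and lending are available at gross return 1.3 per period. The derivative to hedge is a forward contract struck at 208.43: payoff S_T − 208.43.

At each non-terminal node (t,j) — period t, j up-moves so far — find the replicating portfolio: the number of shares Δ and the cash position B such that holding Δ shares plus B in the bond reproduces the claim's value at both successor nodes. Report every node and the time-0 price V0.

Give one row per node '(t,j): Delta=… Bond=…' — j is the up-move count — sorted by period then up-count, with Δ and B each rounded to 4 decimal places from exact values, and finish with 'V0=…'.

(0,0): Delta=1.0000 Bond=-94.8703
(1,0): Delta=1.0000 Bond=-123.3314
(1,1): Delta=1.0000 Bond=-123.3314
(2,0): Delta=1.0000 Bond=-160.3308
(2,1): Delta=1.0000 Bond=-160.3308
(2,2): Delta=1.0000 Bond=-160.3308
V0=25.1297

The replicating-portfolio and risk-neutral prices coincide; use p* = (1.3−0.65)/(1.47−0.65) = 0.7927 for the latter.
At expiry t=3: V(3,0)=-175.4750, V(3,1)=-133.9010, V(3,2)=-39.8798, V(3,3)=172.7528
  t=2,j=0: stock 50.7000 → up 74.5290 (V=-133.9010), down 32.9550 (V=-175.4750). Price -109.6308; hedge Δ=1.0000, bond B=-160.3308.
  t=2,j=1: stock 114.6600 → up 168.5502 (V=-39.8798), down 74.5290 (V=-133.9010). Price -45.6708; hedge Δ=1.0000, bond B=-160.3308.
  t=2,j=2: stock 259.3080 → up 381.1828 (V=172.7528), down 168.5502 (V=-39.8798). Price 98.9772; hedge Δ=1.0000, bond B=-160.3308.
  t=1,j=0: stock 78.0000 → up 114.6600 (V=-45.6708), down 50.7000 (V=-109.6308). Price -45.3314; hedge Δ=1.0000, bond B=-123.3314.
  t=1,j=1: stock 176.4000 → up 259.3080 (V=98.9772), down 114.6600 (V=-45.6708). Price 53.0686; hedge Δ=1.0000, bond B=-123.3314.
  t=0,j=0: stock 120.0000 → up 176.4000 (V=53.0686), down 78.0000 (V=-45.3314). Price 25.1297; hedge Δ=1.0000, bond B=-94.8703.
Self-financing check: at every node Δ·S+B equals the discounted successor values.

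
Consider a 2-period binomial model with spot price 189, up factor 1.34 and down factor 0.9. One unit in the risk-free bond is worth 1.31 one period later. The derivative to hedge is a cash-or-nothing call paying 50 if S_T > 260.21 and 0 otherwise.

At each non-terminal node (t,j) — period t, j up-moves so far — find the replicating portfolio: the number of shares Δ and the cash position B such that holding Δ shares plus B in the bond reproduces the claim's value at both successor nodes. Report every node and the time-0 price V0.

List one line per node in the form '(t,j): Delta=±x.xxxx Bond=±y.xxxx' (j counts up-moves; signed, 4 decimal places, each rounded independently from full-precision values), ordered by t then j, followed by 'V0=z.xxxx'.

Risk-neutral probability p* = (R−d)/(u−d) = (1.31−0.9)/(1.34−0.9) = 0.9318.
Terminal values V(2,·): V(2,0)=0.0000, V(2,1)=0.0000, V(2,2)=50.0000
(1,0): S=170.1000. Δ = (V_up−V_dn)/(S_up−S_dn) = (0.0000−0.0000)/(227.9340−153.0900) = 0.0000. V = [p*·0.0000 + (1−p*)·0.0000]/1.31 = 0.0000. B = V − Δ·S = 0.0000.
(1,1): S=253.2600. Δ = (V_up−V_dn)/(S_up−S_dn) = (50.0000−0.0000)/(339.3684−227.9340) = 0.4487. V = [p*·50.0000 + (1−p*)·0.0000]/1.31 = 35.5656. B = V − Δ·S = -78.0708.
(0,0): S=189.0000. Δ = (V_up−V_dn)/(S_up−S_dn) = (35.5656−0.0000)/(253.2600−170.1000) = 0.4277. V = [p*·35.5656 + (1−p*)·0.0000]/1.31 = 25.2982. B = V − Δ·S = -55.5327.
The time-0 hedge costs 25.2982, which is the no-arbitrage price.

(0,0): Delta=0.4277 Bond=-55.5327
(1,0): Delta=0.0000 Bond=0.0000
(1,1): Delta=0.4487 Bond=-78.0708
V0=25.2982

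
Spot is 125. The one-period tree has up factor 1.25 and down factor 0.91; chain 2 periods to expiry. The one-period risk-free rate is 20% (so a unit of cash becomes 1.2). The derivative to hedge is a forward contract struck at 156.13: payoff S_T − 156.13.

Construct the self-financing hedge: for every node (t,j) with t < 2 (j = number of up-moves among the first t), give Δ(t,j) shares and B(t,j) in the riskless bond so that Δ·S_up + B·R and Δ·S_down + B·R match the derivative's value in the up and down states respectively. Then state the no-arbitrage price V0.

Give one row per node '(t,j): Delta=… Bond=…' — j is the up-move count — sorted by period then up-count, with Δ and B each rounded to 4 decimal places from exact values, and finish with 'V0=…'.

(0,0): Delta=1.0000 Bond=-108.4236
(1,0): Delta=1.0000 Bond=-130.1083
(1,1): Delta=1.0000 Bond=-130.1083
V0=16.5764

No-arbitrage ⇒ martingale measure with p* = (R−d)/(u−d) = 0.8529.
Payoff layer (t=2): V(2,0)=-52.6175, V(2,1)=-13.9425, V(2,2)=39.1825
Node (1,0) S=113.7500: V=(p*·-13.9425+(1−p*)·-52.6175)/1.2=-16.3583; Δ=(-13.9425−-52.6175)/(142.1875−103.5125)=1.0000; B=V−Δ·S=-130.1083
Node (1,1) S=156.2500: V=(p*·39.1825+(1−p*)·-13.9425)/1.2=26.1417; Δ=(39.1825−-13.9425)/(195.3125−142.1875)=1.0000; B=V−Δ·S=-130.1083
Node (0,0) S=125.0000: V=(p*·26.1417+(1−p*)·-16.3583)/1.2=16.5764; Δ=(26.1417−-16.3583)/(156.2500−113.7500)=1.0000; B=V−Δ·S=-108.4236
The time-0 hedge costs 16.5764, which is the no-arbitrage price.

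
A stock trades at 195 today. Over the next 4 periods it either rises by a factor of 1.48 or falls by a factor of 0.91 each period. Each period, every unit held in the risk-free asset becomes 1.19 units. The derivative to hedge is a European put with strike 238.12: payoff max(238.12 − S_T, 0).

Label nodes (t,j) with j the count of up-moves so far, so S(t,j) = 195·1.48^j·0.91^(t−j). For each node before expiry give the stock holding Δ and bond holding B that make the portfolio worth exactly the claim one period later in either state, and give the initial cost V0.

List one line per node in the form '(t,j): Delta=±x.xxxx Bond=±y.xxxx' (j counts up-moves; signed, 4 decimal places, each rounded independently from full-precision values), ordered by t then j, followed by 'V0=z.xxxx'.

(0,0): Delta=-0.1009 Bond=25.8319
(1,0): Delta=-0.2234 Bond=52.4721
(1,1): Delta=-0.0229 Bond=8.2317
(2,0): Delta=-0.4816 Bond=104.1407
(2,1): Delta=-0.0589 Bond=19.2537
(2,2): Delta=0.0000 Bond=0.0000
(3,0): Delta=-1.0000 Bond=200.1008
(3,1): Delta=-0.1515 Bond=45.0337
(3,2): Delta=0.0000 Bond=0.0000
(3,3): Delta=0.0000 Bond=0.0000
V0=6.1515

Risk-neutral probability p* = (R−d)/(u−d) = (1.19−0.91)/(1.48−0.91) = 0.4912.
Payoff layer (t=4): V(4,0)=104.3988, V(4,1)=20.6394, V(4,2)=0.0000, V(4,3)=0.0000, V(4,4)=0.0000
  t=3,j=0: stock 146.9463 → up 217.4806 (V=20.6394), down 133.7212 (V=104.3988). Price 53.1545; hedge Δ=-1.0000, bond B=200.1008.
  t=3,j=1: stock 238.9897 → up 353.7047 (V=0.0000), down 217.4806 (V=20.6394). Price 8.8242; hedge Δ=-0.1515, bond B=45.0337.
  t=3,j=2: stock 388.6865 → up 575.2560 (V=0.0000), down 353.7047 (V=0.0000). Price 0.0000; hedge Δ=0.0000, bond B=0.0000.
  t=3,j=3: stock 632.1494 → up 935.5812 (V=0.0000), down 575.2560 (V=0.0000). Price 0.0000; hedge Δ=0.0000, bond B=0.0000.
  t=2,j=0: stock 161.4795 → up 238.9897 (V=8.8242), down 146.9463 (V=53.1545). Price 26.3682; hedge Δ=-0.4816, bond B=104.1407.
  t=2,j=1: stock 262.6260 → up 388.6865 (V=0.0000), down 238.9897 (V=8.8242). Price 3.7727; hedge Δ=-0.0589, bond B=19.2537.
  t=2,j=2: stock 427.1280 → up 632.1494 (V=0.0000), down 388.6865 (V=0.0000). Price 0.0000; hedge Δ=0.0000, bond B=0.0000.
  t=1,j=0: stock 177.4500 → up 262.6260 (V=3.7727), down 161.4795 (V=26.3682). Price 12.8308; hedge Δ=-0.2234, bond B=52.4721.
  t=1,j=1: stock 288.6000 → up 427.1280 (V=0.0000), down 262.6260 (V=3.7727). Price 1.6130; hedge Δ=-0.0229, bond B=8.2317.
  t=0,j=0: stock 195.0000 → up 288.6000 (V=1.6130), down 177.4500 (V=12.8308). Price 6.1515; hedge Δ=-0.1009, bond B=25.8319.
Check: Δ(0,0)·S0 + B(0,0) = 6.1515 = V0.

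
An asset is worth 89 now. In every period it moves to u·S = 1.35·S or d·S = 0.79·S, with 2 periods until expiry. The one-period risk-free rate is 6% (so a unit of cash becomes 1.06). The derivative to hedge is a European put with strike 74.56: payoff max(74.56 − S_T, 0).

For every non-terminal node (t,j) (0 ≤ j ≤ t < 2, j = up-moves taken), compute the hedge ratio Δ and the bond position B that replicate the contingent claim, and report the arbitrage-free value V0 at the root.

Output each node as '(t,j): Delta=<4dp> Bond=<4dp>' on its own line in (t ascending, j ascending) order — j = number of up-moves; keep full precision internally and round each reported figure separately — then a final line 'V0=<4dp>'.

(0,0): Delta=-0.1864 Bond=21.1272
(1,0): Delta=-0.4829 Bond=43.2453
(1,1): Delta=0.0000 Bond=0.0000
V0=4.5384

No-arbitrage ⇒ martingale measure with p* = (R−d)/(u−d) = 0.4821.
Terminal payoffs: V(2,0)=19.0151, V(2,1)=0.0000, V(2,2)=0.0000
Node (1,0) S=70.3100: V=(p*·0.0000+(1−p*)·19.0151)/1.06=9.2897; Δ=(0.0000−19.0151)/(94.9185−55.5449)=-0.4829; B=V−Δ·S=43.2453
Node (1,1) S=120.1500: V=(p*·0.0000+(1−p*)·0.0000)/1.06=0.0000; Δ=(0.0000−0.0000)/(162.2025−94.9185)=0.0000; B=V−Δ·S=0.0000
Node (0,0) S=89.0000: V=(p*·0.0000+(1−p*)·9.2897)/1.06=4.5384; Δ=(0.0000−9.2897)/(120.1500−70.3100)=-0.1864; B=V−Δ·S=21.1272
Each (Δ,B) replicates both successor values, so the strategy is self-financing and V0 is arbitrage-free.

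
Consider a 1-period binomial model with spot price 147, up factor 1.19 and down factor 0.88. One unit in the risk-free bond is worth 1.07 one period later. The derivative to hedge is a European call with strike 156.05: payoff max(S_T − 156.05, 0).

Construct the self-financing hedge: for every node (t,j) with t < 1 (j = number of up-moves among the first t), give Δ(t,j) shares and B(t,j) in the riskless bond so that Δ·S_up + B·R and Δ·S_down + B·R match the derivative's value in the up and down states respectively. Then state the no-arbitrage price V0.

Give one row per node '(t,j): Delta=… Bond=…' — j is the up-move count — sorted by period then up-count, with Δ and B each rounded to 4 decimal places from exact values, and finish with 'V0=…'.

(0,0): Delta=0.4143 Bond=-50.0886
V0=10.8146

The replicating-portfolio and risk-neutral prices coincide; use p* = (1.07−0.88)/(1.19−0.88) = 0.6129 for the latter.
Terminal values V(1,·): V(1,0)=0.0000, V(1,1)=18.8800
(0,0): S=147.0000. Δ = (V_up−V_dn)/(S_up−S_dn) = (18.8800−0.0000)/(174.9300−129.3600) = 0.4143. V = [p*·18.8800 + (1−p*)·0.0000]/1.07 = 10.8146. B = V − Δ·S = -50.0886.
Root portfolio cost Δ·147+B reproduces V0=10.8146.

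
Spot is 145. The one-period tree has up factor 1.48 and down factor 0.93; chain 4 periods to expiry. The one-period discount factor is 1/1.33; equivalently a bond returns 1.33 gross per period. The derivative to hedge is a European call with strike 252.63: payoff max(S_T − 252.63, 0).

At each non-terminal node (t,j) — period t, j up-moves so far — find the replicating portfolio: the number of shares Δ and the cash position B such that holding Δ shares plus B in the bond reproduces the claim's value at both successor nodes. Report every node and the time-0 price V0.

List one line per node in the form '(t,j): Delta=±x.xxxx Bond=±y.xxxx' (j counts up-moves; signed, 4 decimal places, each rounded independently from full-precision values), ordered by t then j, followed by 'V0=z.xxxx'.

No-arbitrage ⇒ martingale measure with p* = (R−d)/(u−d) = 0.7273.
Payoff layer (t=4): V(4,0)=0.0000, V(4,1)=0.0000, V(4,2)=22.0692, V(4,3)=184.5257, V(4,4)=443.0586
  t=3,j=0: stock 116.6318 → up 172.6150 (V=0.0000), down 108.4675 (V=0.0000). Price 0.0000; hedge Δ=0.0000, bond B=0.0000.
  t=3,j=1: stock 185.6075 → up 274.6992 (V=22.0692), down 172.6150 (V=0.0000). Price 12.0679; hedge Δ=0.2162, bond B=-28.0579.
  t=3,j=2: stock 295.3754 → up 437.1557 (V=184.5257), down 274.6992 (V=22.0692). Price 105.4281; hedge Δ=1.0000, bond B=-189.9474.
  t=3,j=3: stock 470.0598 → up 695.6886 (V=443.0586), down 437.1557 (V=184.5257). Price 280.1125; hedge Δ=1.0000, bond B=-189.9474.
  t=2,j=0: stock 125.4105 → up 185.6075 (V=12.0679), down 116.6318 (V=0.0000). Price 6.5990; hedge Δ=0.1750, bond B=-15.3426.
  t=2,j=1: stock 199.5780 → up 295.3754 (V=105.4281), down 185.6075 (V=12.0679). Price 60.1250; hedge Δ=0.8505, bond B=-109.6208.
  t=2,j=2: stock 317.6080 → up 470.0598 (V=280.1125), down 295.3754 (V=105.4281). Price 174.7904; hedge Δ=1.0000, bond B=-142.8176.
  t=1,j=0: stock 134.8500 → up 199.5780 (V=60.1250), down 125.4105 (V=6.5990). Price 34.2308; hedge Δ=0.7217, bond B=-63.0892.
  t=1,j=1: stock 214.6000 → up 317.6080 (V=174.7904), down 199.5780 (V=60.1250). Price 107.9083; hedge Δ=0.9715, bond B=-100.5744.
  t=0,j=0: stock 145.0000 → up 214.6000 (V=107.9083), down 134.8500 (V=34.2308). Price 66.0259; hedge Δ=0.9239, bond B=-67.9332.
Check: Δ(0,0)·S0 + B(0,0) = 66.0259 = V0.

(0,0): Delta=0.9239 Bond=-67.9332
(1,0): Delta=0.7217 Bond=-63.0892
(1,1): Delta=0.9715 Bond=-100.5744
(2,0): Delta=0.1750 Bond=-15.3426
(2,1): Delta=0.8505 Bond=-109.6208
(2,2): Delta=1.0000 Bond=-142.8176
(3,0): Delta=0.0000 Bond=0.0000
(3,1): Delta=0.2162 Bond=-28.0579
(3,2): Delta=1.0000 Bond=-189.9474
(3,3): Delta=1.0000 Bond=-189.9474
V0=66.0259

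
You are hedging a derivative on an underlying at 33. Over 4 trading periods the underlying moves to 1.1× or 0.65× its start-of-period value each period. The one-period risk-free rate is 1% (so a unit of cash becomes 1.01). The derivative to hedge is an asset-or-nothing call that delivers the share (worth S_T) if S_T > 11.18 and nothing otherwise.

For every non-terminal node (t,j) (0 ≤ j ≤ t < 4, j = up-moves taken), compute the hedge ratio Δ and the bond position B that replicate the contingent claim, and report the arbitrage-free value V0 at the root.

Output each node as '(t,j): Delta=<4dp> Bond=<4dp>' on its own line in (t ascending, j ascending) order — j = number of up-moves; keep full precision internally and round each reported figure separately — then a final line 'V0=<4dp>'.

The replicating-portfolio and risk-neutral prices coincide; use p* = (1.01−0.65)/(1.1−0.65) = 0.8000 for the latter.
Terminal values V(4,·): V(4,0)=0.0000, V(4,1)=0.0000, V(4,2)=16.8704, V(4,3)=28.5500, V(4,4)=48.3153
  t=3,j=0: stock 9.0626 → up 9.9689 (V=0.0000), down 5.8907 (V=0.0000). Price 0.0000; hedge Δ=0.0000, bond B=0.0000.
  t=3,j=1: stock 15.3368 → up 16.8704 (V=16.8704), down 9.9689 (V=0.0000). Price 13.3627; hedge Δ=2.4444, bond B=-24.1271.
  t=3,j=2: stock 25.9545 → up 28.5500 (V=28.5500), down 16.8704 (V=16.8704). Price 25.9545; hedge Δ=1.0000, bond B=0.0000.
  t=3,j=3: stock 43.9230 → up 48.3153 (V=48.3153), down 28.5500 (V=28.5500). Price 43.9230; hedge Δ=1.0000, bond B=0.0000.
  t=2,j=0: stock 13.9425 → up 15.3368 (V=13.3627), down 9.0626 (V=0.0000). Price 10.5843; hedge Δ=2.1298, bond B=-19.1106.
  t=2,j=1: stock 23.5950 → up 25.9545 (V=25.9545), down 15.3368 (V=13.3627). Price 23.2041; hedge Δ=1.1859, bond B=-4.7776.
  t=2,j=2: stock 39.9300 → up 43.9230 (V=43.9230), down 25.9545 (V=25.9545). Price 39.9300; hedge Δ=1.0000, bond B=0.0000.
  t=1,j=0: stock 21.4500 → up 23.5950 (V=23.2041), down 13.9425 (V=10.5843). Price 20.4754; hedge Δ=1.3074, bond B=-7.5686.
  t=1,j=1: stock 36.3000 → up 39.9300 (V=39.9300), down 23.5950 (V=23.2041). Price 36.2226; hedge Δ=1.0239, bond B=-0.9461.
  t=0,j=0: stock 33.0000 → up 36.3000 (V=36.2226), down 21.4500 (V=20.4754). Price 32.7457; hedge Δ=1.0604, bond B=-2.2481.
Check: Δ(0,0)·S0 + B(0,0) = 32.7457 = V0.

(0,0): Delta=1.0604 Bond=-2.2481
(1,0): Delta=1.3074 Bond=-7.5686
(1,1): Delta=1.0239 Bond=-0.9461
(2,0): Delta=2.1298 Bond=-19.1106
(2,1): Delta=1.1859 Bond=-4.7776
(2,2): Delta=1.0000 Bond=0.0000
(3,0): Delta=0.0000 Bond=0.0000
(3,1): Delta=2.4444 Bond=-24.1271
(3,2): Delta=1.0000 Bond=0.0000
(3,3): Delta=1.0000 Bond=0.0000
V0=32.7457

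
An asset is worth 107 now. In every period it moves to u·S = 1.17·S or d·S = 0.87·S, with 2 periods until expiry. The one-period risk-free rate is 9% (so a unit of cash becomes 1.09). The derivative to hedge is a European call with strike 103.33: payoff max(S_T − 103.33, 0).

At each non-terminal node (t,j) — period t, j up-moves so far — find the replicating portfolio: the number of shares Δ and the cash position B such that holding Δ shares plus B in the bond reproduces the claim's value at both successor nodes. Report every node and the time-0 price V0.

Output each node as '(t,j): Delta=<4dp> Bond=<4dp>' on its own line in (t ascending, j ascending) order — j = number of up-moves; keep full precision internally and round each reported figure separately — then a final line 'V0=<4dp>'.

The replicating-portfolio and risk-neutral prices coincide; use p* = (1.09−0.87)/(1.17−0.87) = 0.7333 for the latter.
Terminal payoffs: V(2,0)=0.0000, V(2,1)=5.5853, V(2,2)=43.1423
Node (1,0) S=93.0900: V=(p*·5.5853+(1−p*)·0.0000)/1.09=3.7577; Δ=(5.5853−0.0000)/(108.9153−80.9883)=0.2000; B=V−Δ·S=-14.8600
Node (1,1) S=125.1900: V=(p*·43.1423+(1−p*)·5.5853)/1.09=30.3918; Δ=(43.1423−5.5853)/(146.4723−108.9153)=1.0000; B=V−Δ·S=-94.7982
Node (0,0) S=107.0000: V=(p*·30.3918+(1−p*)·3.7577)/1.09=21.3664; Δ=(30.3918−3.7577)/(125.1900−93.0900)=0.8297; B=V−Δ·S=-67.4140
The time-0 hedge costs 21.3664, which is the no-arbitrage price.

(0,0): Delta=0.8297 Bond=-67.4140
(1,0): Delta=0.2000 Bond=-14.8600
(1,1): Delta=1.0000 Bond=-94.7982
V0=21.3664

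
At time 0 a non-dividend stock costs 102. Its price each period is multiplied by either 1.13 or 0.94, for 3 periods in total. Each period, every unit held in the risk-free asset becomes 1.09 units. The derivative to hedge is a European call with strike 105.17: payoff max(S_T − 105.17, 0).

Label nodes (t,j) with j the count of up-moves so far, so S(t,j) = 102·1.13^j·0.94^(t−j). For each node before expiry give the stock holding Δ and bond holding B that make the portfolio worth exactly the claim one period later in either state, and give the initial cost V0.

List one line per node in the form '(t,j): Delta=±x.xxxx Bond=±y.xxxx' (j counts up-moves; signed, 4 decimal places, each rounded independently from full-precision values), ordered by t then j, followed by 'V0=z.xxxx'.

Since d<R<u, set p* = (R−d)/(u−d) = 0.7895; price each node as the discounted p*-expectation of its children.
Payoff layer (t=3): V(3,0)=0.0000, V(3,1)=0.0000, V(3,2)=17.2592, V(3,3)=42.0055
Node (2,0) S=90.1272: V=(p*·0.0000+(1−p*)·0.0000)/1.09=0.0000; Δ=(0.0000−0.0000)/(101.8437−84.7196)=0.0000; B=V−Δ·S=0.0000
Node (2,1) S=108.3444: V=(p*·17.2592+(1−p*)·0.0000)/1.09=12.5006; Δ=(17.2592−0.0000)/(122.4292−101.8437)=0.8384; B=V−Δ·S=-78.3371
Node (2,2) S=130.2438: V=(p*·42.0055+(1−p*)·17.2592)/1.09=33.7576; Δ=(42.0055−17.2592)/(147.1755−122.4292)=1.0000; B=V−Δ·S=-96.4862
Node (1,0) S=95.8800: V=(p*·12.5006+(1−p*)·0.0000)/1.09=9.0540; Δ=(12.5006−0.0000)/(108.3444−90.1272)=0.6862; B=V−Δ·S=-56.7386
Node (1,1) S=115.2600: V=(p*·33.7576+(1−p*)·12.5006)/1.09=26.8646; Δ=(33.7576−12.5006)/(130.2438−108.3444)=0.9707; B=V−Δ·S=-85.0141
Node (0,0) S=102.0000: V=(p*·26.8646+(1−p*)·9.0540)/1.09=21.2064; Δ=(26.8646−9.0540)/(115.2600−95.8800)=0.9190; B=V−Δ·S=-72.5334
Check: Δ(0,0)·S0 + B(0,0) = 21.2064 = V0.

(0,0): Delta=0.9190 Bond=-72.5334
(1,0): Delta=0.6862 Bond=-56.7386
(1,1): Delta=0.9707 Bond=-85.0141
(2,0): Delta=0.0000 Bond=0.0000
(2,1): Delta=0.8384 Bond=-78.3371
(2,2): Delta=1.0000 Bond=-96.4862
V0=21.2064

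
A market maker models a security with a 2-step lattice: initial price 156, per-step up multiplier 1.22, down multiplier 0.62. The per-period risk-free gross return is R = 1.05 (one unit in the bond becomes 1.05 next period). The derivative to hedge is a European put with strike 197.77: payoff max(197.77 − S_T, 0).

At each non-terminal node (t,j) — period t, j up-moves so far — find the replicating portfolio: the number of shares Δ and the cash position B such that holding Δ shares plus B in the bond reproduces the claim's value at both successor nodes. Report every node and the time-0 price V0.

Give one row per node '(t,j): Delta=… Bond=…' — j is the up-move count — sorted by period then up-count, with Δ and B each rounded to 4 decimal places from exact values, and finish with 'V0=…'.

(0,0): Delta=-0.7490 Bond=156.2628
(1,0): Delta=-1.0000 Bond=188.3524
(1,1): Delta=-0.6986 Bond=154.4783
V0=39.4183

Since d<R<u, set p* = (R−d)/(u−d) = 0.7167; price each node as the discounted p*-expectation of its children.
Terminal payoffs: V(2,0)=137.8036, V(2,1)=79.7716, V(2,2)=0.0000
Node (1,0) S=96.7200: V=(p*·79.7716+(1−p*)·137.8036)/1.05=91.6324; Δ=(79.7716−137.8036)/(117.9984−59.9664)=-1.0000; B=V−Δ·S=188.3524
Node (1,1) S=190.3200: V=(p*·0.0000+(1−p*)·79.7716)/1.05=21.5257; Δ=(0.0000−79.7716)/(232.1904−117.9984)=-0.6986; B=V−Δ·S=154.4783
Node (0,0) S=156.0000: V=(p*·21.5257+(1−p*)·91.6324)/1.05=39.4183; Δ=(21.5257−91.6324)/(190.3200−96.7200)=-0.7490; B=V−Δ·S=156.2628
Self-financing check: at every node Δ·S+B equals the discounted successor values.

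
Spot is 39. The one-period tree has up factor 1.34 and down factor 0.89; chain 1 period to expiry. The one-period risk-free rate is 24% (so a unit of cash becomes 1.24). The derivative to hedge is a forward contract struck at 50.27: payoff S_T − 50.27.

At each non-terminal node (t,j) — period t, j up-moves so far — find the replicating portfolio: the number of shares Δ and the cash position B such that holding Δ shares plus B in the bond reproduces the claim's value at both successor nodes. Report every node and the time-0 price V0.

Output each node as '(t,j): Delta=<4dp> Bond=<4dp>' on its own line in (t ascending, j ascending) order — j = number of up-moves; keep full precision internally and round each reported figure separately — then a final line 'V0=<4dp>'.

Under the risk-neutral measure, an up-move has probability p* = (R−d)/(u−d) = 0.7778 and values discount at R = 1.24.
At expiry t=1: V(1,0)=-15.5600, V(1,1)=1.9900
Node (0,0) S=39.0000: V=(p*·1.9900+(1−p*)·-15.5600)/1.24=-1.5403; Δ=(1.9900−-15.5600)/(52.2600−34.7100)=1.0000; B=V−Δ·S=-40.5403
Root portfolio cost Δ·39+B reproduces V0=-1.5403.

(0,0): Delta=1.0000 Bond=-40.5403
V0=-1.5403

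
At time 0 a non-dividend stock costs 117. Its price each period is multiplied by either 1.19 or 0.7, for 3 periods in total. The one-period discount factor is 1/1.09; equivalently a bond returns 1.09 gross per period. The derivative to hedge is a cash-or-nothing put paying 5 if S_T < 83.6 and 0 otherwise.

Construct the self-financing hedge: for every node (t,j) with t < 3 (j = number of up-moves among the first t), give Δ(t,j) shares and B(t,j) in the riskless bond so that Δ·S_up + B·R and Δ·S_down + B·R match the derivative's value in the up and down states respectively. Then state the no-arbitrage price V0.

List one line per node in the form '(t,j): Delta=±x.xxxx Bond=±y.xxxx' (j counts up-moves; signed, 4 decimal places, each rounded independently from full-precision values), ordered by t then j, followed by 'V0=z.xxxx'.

(0,0): Delta=-0.0238 Bond=3.2069
(1,0): Delta=-0.0910 Bond=8.9935
(1,1): Delta=-0.0137 Bond=2.0858
(2,0): Delta=0.0000 Bond=4.5872
(2,1): Delta=-0.1047 Bond=11.1402
(2,2): Delta=0.0000 Bond=0.0000
V0=0.4168

The replicating-portfolio and risk-neutral prices coincide; use p* = (1.09−0.7)/(1.19−0.7) = 0.7959 for the latter.
At expiry t=3: V(3,0)=5.0000, V(3,1)=5.0000, V(3,2)=0.0000, V(3,3)=0.0000
Node (2,0) S=57.3300: V=(p*·5.0000+(1−p*)·5.0000)/1.09=4.5872; Δ=(5.0000−5.0000)/(68.2227−40.1310)=0.0000; B=V−Δ·S=4.5872
Node (2,1) S=97.4610: V=(p*·0.0000+(1−p*)·5.0000)/1.09=0.9362; Δ=(0.0000−5.0000)/(115.9786−68.2227)=-0.1047; B=V−Δ·S=11.1402
Node (2,2) S=165.6837: V=(p*·0.0000+(1−p*)·0.0000)/1.09=0.0000; Δ=(0.0000−0.0000)/(197.1636−115.9786)=0.0000; B=V−Δ·S=0.0000
Node (1,0) S=81.9000: V=(p*·0.9362+(1−p*)·4.5872)/1.09=1.5424; Δ=(0.9362−4.5872)/(97.4610−57.3300)=-0.0910; B=V−Δ·S=8.9935
Node (1,1) S=139.2300: V=(p*·0.0000+(1−p*)·0.9362)/1.09=0.1753; Δ=(0.0000−0.9362)/(165.6837−97.4610)=-0.0137; B=V−Δ·S=2.0858
Node (0,0) S=117.0000: V=(p*·0.1753+(1−p*)·1.5424)/1.09=0.4168; Δ=(0.1753−1.5424)/(139.2300−81.9000)=-0.0238; B=V−Δ·S=3.2069
Check: Δ(0,0)·S0 + B(0,0) = 0.4168 = V0.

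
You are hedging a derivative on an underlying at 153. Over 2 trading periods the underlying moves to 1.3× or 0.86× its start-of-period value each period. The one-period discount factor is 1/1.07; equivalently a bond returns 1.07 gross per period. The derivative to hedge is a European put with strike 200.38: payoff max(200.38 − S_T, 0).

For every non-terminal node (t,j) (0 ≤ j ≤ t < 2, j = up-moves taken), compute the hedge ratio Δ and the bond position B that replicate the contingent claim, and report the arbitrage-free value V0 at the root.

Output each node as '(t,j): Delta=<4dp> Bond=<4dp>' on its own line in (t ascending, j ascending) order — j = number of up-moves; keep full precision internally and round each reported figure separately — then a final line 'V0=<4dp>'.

No-arbitrage ⇒ martingale measure with p* = (R−d)/(u−d) = 0.4773.
Terminal values V(2,·): V(2,0)=87.2212, V(2,1)=29.3260, V(2,2)=0.0000
(1,0): S=131.5800. Δ = (V_up−V_dn)/(S_up−S_dn) = (29.3260−87.2212)/(171.0540−113.1588) = -1.0000. V = [p*·29.3260 + (1−p*)·87.2212]/1.07 = 55.6910. B = V − Δ·S = 187.2710.
(1,1): S=198.9000. Δ = (V_up−V_dn)/(S_up−S_dn) = (0.0000−29.3260)/(258.5700−171.0540) = -0.3351. V = [p*·0.0000 + (1−p*)·29.3260]/1.07 = 14.3266. B = V − Δ·S = 80.9766.
(0,0): S=153.0000. Δ = (V_up−V_dn)/(S_up−S_dn) = (14.3266−55.6910)/(198.9000−131.5800) = -0.6144. V = [p*·14.3266 + (1−p*)·55.6910]/1.07 = 33.5971. B = V − Δ·S = 127.6071.
Each (Δ,B) replicates both successor values, so the strategy is self-financing and V0 is arbitrage-free.

(0,0): Delta=-0.6144 Bond=127.6071
(1,0): Delta=-1.0000 Bond=187.2710
(1,1): Delta=-0.3351 Bond=80.9766
V0=33.5971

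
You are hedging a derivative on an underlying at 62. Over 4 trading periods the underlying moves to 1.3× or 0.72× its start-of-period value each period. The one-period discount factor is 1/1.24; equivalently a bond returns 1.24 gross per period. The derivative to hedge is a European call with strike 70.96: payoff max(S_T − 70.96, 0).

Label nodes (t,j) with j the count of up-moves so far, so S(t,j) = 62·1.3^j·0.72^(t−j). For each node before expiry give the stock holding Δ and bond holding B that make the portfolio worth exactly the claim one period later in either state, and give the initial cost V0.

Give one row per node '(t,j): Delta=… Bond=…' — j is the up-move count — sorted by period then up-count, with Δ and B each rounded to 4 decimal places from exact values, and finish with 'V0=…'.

Under the risk-neutral measure, an up-move has probability p* = (R−d)/(u−d) = 0.8966 and values discount at R = 1.24.
Payoff layer (t=4): V(4,0)=0.0000, V(4,1)=0.0000, V(4,2)=0.0000, V(4,3)=27.1141, V(4,4)=106.1182
  t=3,j=0: stock 23.1414 → up 30.0838 (V=0.0000), down 16.6618 (V=0.0000). Price 0.0000; hedge Δ=0.0000, bond B=0.0000.
  t=3,j=1: stock 41.7830 → up 54.3180 (V=0.0000), down 30.0838 (V=0.0000). Price 0.0000; hedge Δ=0.0000, bond B=0.0000.
  t=3,j=2: stock 75.4416 → up 98.0741 (V=27.1141), down 54.3180 (V=0.0000). Price 19.6042; hedge Δ=0.6197, bond B=-27.1442.
  t=3,j=3: stock 136.2140 → up 177.0782 (V=106.1182), down 98.0741 (V=27.1141). Price 78.9882; hedge Δ=1.0000, bond B=-57.2258.
  t=2,j=0: stock 32.1408 → up 41.7830 (V=0.0000), down 23.1414 (V=0.0000). Price 0.0000; hedge Δ=0.0000, bond B=0.0000.
  t=2,j=1: stock 58.0320 → up 75.4416 (V=19.6042), down 41.7830 (V=0.0000). Price 14.1743; hedge Δ=0.5824, bond B=-19.6260.
  t=2,j=2: stock 104.7800 → up 136.2140 (V=78.9882), down 75.4416 (V=19.6042). Price 58.7460; hedge Δ=0.9772, bond B=-43.6403.
  t=1,j=0: stock 44.6400 → up 58.0320 (V=14.1743), down 32.1408 (V=0.0000). Price 10.2484; hedge Δ=0.5475, bond B=-14.1901.
  t=1,j=1: stock 80.6000 → up 104.7800 (V=58.7460), down 58.0320 (V=14.1743). Price 43.6574; hedge Δ=0.9534, bond B=-33.1903.
  t=0,j=0: stock 62.0000 → up 80.6000 (V=43.6574), down 44.6400 (V=10.2484). Price 32.4204; hedge Δ=0.9291, bond B=-25.1813.
Self-financing check: at every node Δ·S+B equals the discounted successor values.

(0,0): Delta=0.9291 Bond=-25.1813
(1,0): Delta=0.5475 Bond=-14.1901
(1,1): Delta=0.9534 Bond=-33.1903
(2,0): Delta=0.0000 Bond=0.0000
(2,1): Delta=0.5824 Bond=-19.6260
(2,2): Delta=0.9772 Bond=-43.6403
(3,0): Delta=0.0000 Bond=0.0000
(3,1): Delta=0.0000 Bond=0.0000
(3,2): Delta=0.6197 Bond=-27.1442
(3,3): Delta=1.0000 Bond=-57.2258
V0=32.4204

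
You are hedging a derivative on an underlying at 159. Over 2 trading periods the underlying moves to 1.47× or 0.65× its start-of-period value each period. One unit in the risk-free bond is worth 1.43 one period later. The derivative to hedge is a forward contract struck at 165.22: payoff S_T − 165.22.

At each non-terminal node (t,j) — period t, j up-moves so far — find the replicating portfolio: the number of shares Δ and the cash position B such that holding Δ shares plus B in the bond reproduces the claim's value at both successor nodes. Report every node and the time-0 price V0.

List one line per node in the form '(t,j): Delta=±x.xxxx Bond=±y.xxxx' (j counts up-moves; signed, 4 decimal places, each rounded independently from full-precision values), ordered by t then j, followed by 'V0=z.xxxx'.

Under the risk-neutral measure, an up-move has probability p* = (R−d)/(u−d) = 0.9512 and values discount at R = 1.43.
Terminal payoffs: V(2,0)=-98.0425, V(2,1)=-13.2955, V(2,2)=178.3631
  t=1,j=0: stock 103.3500 → up 151.9245 (V=-13.2955), down 67.1775 (V=-98.0425). Price -12.1885; hedge Δ=1.0000, bond B=-115.5385.
  t=1,j=1: stock 233.7300 → up 343.5831 (V=178.3631), down 151.9245 (V=-13.2955). Price 118.1915; hedge Δ=1.0000, bond B=-115.5385.
  t=0,j=0: stock 159.0000 → up 233.7300 (V=118.1915), down 103.3500 (V=-12.1885). Price 78.2039; hedge Δ=1.0000, bond B=-80.7961.
Self-financing check: at every node Δ·S+B equals the discounted successor values.

(0,0): Delta=1.0000 Bond=-80.7961
(1,0): Delta=1.0000 Bond=-115.5385
(1,1): Delta=1.0000 Bond=-115.5385
V0=78.2039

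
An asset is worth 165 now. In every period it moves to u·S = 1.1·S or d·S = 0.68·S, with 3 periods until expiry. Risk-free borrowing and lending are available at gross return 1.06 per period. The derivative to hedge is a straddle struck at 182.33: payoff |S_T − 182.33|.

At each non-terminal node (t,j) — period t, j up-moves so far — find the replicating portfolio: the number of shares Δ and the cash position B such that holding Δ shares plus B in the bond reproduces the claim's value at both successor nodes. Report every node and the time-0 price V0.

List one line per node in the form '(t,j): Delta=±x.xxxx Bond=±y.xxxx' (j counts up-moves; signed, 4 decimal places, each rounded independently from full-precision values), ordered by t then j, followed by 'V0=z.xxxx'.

The replicating-portfolio and risk-neutral prices coincide; use p* = (1.06−0.68)/(1.1−0.68) = 0.9048 for the latter.
At expiry t=3: V(3,0)=130.4487, V(3,1)=98.4044, V(3,2)=46.5680, V(3,3)=37.2850
(2,0): S=76.2960. Δ = (V_up−V_dn)/(S_up−S_dn) = (98.4044−130.4487)/(83.9256−51.8813) = -1.0000. V = [p*·98.4044 + (1−p*)·130.4487]/1.06 = 95.7134. B = V − Δ·S = 172.0094.
(2,1): S=123.4200. Δ = (V_up−V_dn)/(S_up−S_dn) = (46.5680−98.4044)/(135.7620−83.9256) = -1.0000. V = [p*·46.5680 + (1−p*)·98.4044]/1.06 = 48.5894. B = V − Δ·S = 172.0094.
(2,2): S=199.6500. Δ = (V_up−V_dn)/(S_up−S_dn) = (37.2850−46.5680)/(219.6150−135.7620) = -0.1107. V = [p*·37.2850 + (1−p*)·46.5680]/1.06 = 36.0086. B = V − Δ·S = 58.1110.
(1,0): S=112.2000. Δ = (V_up−V_dn)/(S_up−S_dn) = (48.5894−95.7134)/(123.4200−76.2960) = -1.0000. V = [p*·48.5894 + (1−p*)·95.7134]/1.06 = 50.0731. B = V − Δ·S = 162.2731.
(1,1): S=181.5000. Δ = (V_up−V_dn)/(S_up−S_dn) = (36.0086−48.5894)/(199.6500−123.4200) = -0.1650. V = [p*·36.0086 + (1−p*)·48.5894]/1.06 = 35.1007. B = V − Δ·S = 65.0551.
(0,0): S=165.0000. Δ = (V_up−V_dn)/(S_up−S_dn) = (35.1007−50.0731)/(181.5000−112.2000) = -0.2161. V = [p*·35.1007 + (1−p*)·50.0731]/1.06 = 34.4591. B = V − Δ·S = 70.1075.
Root portfolio cost Δ·165+B reproduces V0=34.4591.

(0,0): Delta=-0.2161 Bond=70.1075
(1,0): Delta=-1.0000 Bond=162.2731
(1,1): Delta=-0.1650 Bond=65.0551
(2,0): Delta=-1.0000 Bond=172.0094
(2,1): Delta=-1.0000 Bond=172.0094
(2,2): Delta=-0.1107 Bond=58.1110
V0=34.4591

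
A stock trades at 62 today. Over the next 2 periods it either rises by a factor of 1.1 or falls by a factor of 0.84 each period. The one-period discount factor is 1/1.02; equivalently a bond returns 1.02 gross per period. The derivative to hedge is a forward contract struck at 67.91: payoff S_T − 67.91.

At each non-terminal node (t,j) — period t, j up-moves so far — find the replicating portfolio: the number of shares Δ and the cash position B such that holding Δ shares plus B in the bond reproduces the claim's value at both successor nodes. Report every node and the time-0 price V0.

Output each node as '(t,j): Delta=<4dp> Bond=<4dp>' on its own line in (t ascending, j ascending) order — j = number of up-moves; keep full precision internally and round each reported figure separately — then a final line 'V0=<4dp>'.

Since d<R<u, set p* = (R−d)/(u−d) = 0.6923; price each node as the discounted p*-expectation of its children.
At expiry t=2: V(2,0)=-24.1628, V(2,1)=-10.6220, V(2,2)=7.1100
(1,0): S=52.0800. Δ = (V_up−V_dn)/(S_up−S_dn) = (-10.6220−-24.1628)/(57.2880−43.7472) = 1.0000. V = [p*·-10.6220 + (1−p*)·-24.1628]/1.02 = -14.4984. B = V − Δ·S = -66.5784.
(1,1): S=68.2000. Δ = (V_up−V_dn)/(S_up−S_dn) = (7.1100−-10.6220)/(75.0200−57.2880) = 1.0000. V = [p*·7.1100 + (1−p*)·-10.6220]/1.02 = 1.6216. B = V − Δ·S = -66.5784.
(0,0): S=62.0000. Δ = (V_up−V_dn)/(S_up−S_dn) = (1.6216−-14.4984)/(68.2000−52.0800) = 1.0000. V = [p*·1.6216 + (1−p*)·-14.4984]/1.02 = -3.2730. B = V − Δ·S = -65.2730.
Check: Δ(0,0)·S0 + B(0,0) = -3.2730 = V0.

(0,0): Delta=1.0000 Bond=-65.2730
(1,0): Delta=1.0000 Bond=-66.5784
(1,1): Delta=1.0000 Bond=-66.5784
V0=-3.2730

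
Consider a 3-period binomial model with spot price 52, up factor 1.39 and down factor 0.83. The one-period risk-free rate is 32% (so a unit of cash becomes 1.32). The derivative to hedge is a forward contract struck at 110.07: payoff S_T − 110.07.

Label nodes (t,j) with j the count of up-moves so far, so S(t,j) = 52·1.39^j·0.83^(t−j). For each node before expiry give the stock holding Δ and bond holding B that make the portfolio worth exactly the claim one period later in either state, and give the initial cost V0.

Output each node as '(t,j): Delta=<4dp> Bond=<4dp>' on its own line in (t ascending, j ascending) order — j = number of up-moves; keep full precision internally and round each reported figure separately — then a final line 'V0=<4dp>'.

Under the risk-neutral measure, an up-move has probability p* = (R−d)/(u−d) = 0.8750 and values discount at R = 1.32.
Payoff layer (t=3): V(3,0)=-80.3371, V(3,1)=-60.2763, V(3,2)=-26.6806, V(3,3)=29.5822
Node (2,0) S=35.8228: V=(p*·-60.2763+(1−p*)·-80.3371)/1.32=-47.5636; Δ=(-60.2763−-80.3371)/(49.7937−29.7329)=1.0000; B=V−Δ·S=-83.3864
Node (2,1) S=59.9924: V=(p*·-26.6806+(1−p*)·-60.2763)/1.32=-23.3940; Δ=(-26.6806−-60.2763)/(83.3894−49.7937)=1.0000; B=V−Δ·S=-83.3864
Node (2,2) S=100.4692: V=(p*·29.5822+(1−p*)·-26.6806)/1.32=17.0828; Δ=(29.5822−-26.6806)/(139.6522−83.3894)=1.0000; B=V−Δ·S=-83.3864
Node (1,0) S=43.1600: V=(p*·-23.3940+(1−p*)·-47.5636)/1.32=-20.0115; Δ=(-23.3940−-47.5636)/(59.9924−35.8228)=1.0000; B=V−Δ·S=-63.1715
Node (1,1) S=72.2800: V=(p*·17.0828+(1−p*)·-23.3940)/1.32=9.1085; Δ=(17.0828−-23.3940)/(100.4692−59.9924)=1.0000; B=V−Δ·S=-63.1715
Node (0,0) S=52.0000: V=(p*·9.1085+(1−p*)·-20.0115)/1.32=4.1428; Δ=(9.1085−-20.0115)/(72.2800−43.1600)=1.0000; B=V−Δ·S=-47.8572
Self-financing check: at every node Δ·S+B equals the discounted successor values.

(0,0): Delta=1.0000 Bond=-47.8572
(1,0): Delta=1.0000 Bond=-63.1715
(1,1): Delta=1.0000 Bond=-63.1715
(2,0): Delta=1.0000 Bond=-83.3864
(2,1): Delta=1.0000 Bond=-83.3864
(2,2): Delta=1.0000 Bond=-83.3864
V0=4.1428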